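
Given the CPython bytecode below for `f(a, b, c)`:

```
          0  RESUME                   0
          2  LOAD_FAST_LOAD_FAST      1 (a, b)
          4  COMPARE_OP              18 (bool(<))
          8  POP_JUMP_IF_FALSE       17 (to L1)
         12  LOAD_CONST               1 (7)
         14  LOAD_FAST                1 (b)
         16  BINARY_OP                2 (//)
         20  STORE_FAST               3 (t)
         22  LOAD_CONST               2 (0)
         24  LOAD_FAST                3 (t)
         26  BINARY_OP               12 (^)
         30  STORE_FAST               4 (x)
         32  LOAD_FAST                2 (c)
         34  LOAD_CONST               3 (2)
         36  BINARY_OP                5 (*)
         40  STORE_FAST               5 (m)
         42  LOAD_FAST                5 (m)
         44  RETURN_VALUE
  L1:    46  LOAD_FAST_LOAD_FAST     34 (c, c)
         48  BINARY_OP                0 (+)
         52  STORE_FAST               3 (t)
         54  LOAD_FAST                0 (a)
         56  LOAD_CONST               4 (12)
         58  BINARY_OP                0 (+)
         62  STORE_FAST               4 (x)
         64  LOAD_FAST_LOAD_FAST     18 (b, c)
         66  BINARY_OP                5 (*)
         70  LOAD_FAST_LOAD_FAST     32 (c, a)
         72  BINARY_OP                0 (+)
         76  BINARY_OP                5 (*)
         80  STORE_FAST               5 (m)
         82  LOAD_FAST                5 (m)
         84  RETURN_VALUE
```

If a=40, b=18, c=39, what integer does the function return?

LOAD_FAST_LOAD_FAST a,b → push 40,18. Stack: [40, 18]
COMPARE_OP bool(<) → 40 vs 18 = False. Stack: [False]
POP_JUMP_IF_FALSE → pop False; jump. Stack: []
LOAD_FAST_LOAD_FAST c,c → push 39,39. Stack: [39, 39]
BINARY_OP + → 39 + 39 = 78. Stack: [78]
STORE_FAST t → t=78. Stack: []
LOAD_FAST a → push 40. Stack: [40]
LOAD_CONST → push 12. Stack: [40, 12]
BINARY_OP + → 40 + 12 = 52. Stack: [52]
STORE_FAST x → x=52. Stack: []
LOAD_FAST_LOAD_FAST b,c → push 18,39. Stack: [18, 39]
BINARY_OP * → 18 * 39 = 702. Stack: [702]
LOAD_FAST_LOAD_FAST c,a → push 39,40. Stack: [702, 39, 40]
BINARY_OP + → 39 + 40 = 79. Stack: [702, 79]
BINARY_OP * → 702 * 79 = 55458. Stack: [55458]
STORE_FAST m → m=55458. Stack: []
LOAD_FAST m → push 55458. Stack: [55458]
RETURN_VALUE → return 55458.

55458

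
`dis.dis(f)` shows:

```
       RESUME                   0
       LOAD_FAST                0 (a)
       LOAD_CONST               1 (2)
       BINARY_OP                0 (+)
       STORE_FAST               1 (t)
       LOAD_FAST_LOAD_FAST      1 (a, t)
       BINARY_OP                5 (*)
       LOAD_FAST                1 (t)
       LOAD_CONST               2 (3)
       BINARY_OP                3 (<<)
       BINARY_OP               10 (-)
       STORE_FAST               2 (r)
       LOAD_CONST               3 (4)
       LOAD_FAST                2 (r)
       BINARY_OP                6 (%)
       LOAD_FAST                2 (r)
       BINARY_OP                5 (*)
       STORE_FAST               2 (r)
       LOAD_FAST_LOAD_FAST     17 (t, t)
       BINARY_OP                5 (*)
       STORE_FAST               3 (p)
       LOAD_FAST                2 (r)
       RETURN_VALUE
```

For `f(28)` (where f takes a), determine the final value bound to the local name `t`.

LOAD_FAST a → push 28. Stack: [28]
LOAD_CONST → push 2. Stack: [28, 2]
BINARY_OP + → 28 + 2 = 30. Stack: [30]
STORE_FAST t → t=30. Stack: []
LOAD_FAST_LOAD_FAST a,t → push 28,30. Stack: [28, 30]
BINARY_OP * → 28 * 30 = 840. Stack: [840]
LOAD_FAST t → push 30. Stack: [840, 30]
LOAD_CONST → push 3. Stack: [840, 30, 3]
BINARY_OP << → 30 << 3 = 240. Stack: [840, 240]
BINARY_OP - → 840 - 240 = 600. Stack: [600]
STORE_FAST r → r=600. Stack: []
LOAD_CONST → push 4. Stack: [4]
LOAD_FAST r → push 600. Stack: [4, 600]
BINARY_OP % → 4 % 600 = 4. Stack: [4]
LOAD_FAST r → push 600. Stack: [4, 600]
BINARY_OP * → 4 * 600 = 2400. Stack: [2400]
STORE_FAST r → r=2400. Stack: []
LOAD_FAST_LOAD_FAST t,t → push 30,30. Stack: [30, 30]
BINARY_OP * → 30 * 30 = 900. Stack: [900]
STORE_FAST p → p=900. Stack: []
LOAD_FAST r → push 2400. Stack: [2400]
RETURN_VALUE → return 2400.

30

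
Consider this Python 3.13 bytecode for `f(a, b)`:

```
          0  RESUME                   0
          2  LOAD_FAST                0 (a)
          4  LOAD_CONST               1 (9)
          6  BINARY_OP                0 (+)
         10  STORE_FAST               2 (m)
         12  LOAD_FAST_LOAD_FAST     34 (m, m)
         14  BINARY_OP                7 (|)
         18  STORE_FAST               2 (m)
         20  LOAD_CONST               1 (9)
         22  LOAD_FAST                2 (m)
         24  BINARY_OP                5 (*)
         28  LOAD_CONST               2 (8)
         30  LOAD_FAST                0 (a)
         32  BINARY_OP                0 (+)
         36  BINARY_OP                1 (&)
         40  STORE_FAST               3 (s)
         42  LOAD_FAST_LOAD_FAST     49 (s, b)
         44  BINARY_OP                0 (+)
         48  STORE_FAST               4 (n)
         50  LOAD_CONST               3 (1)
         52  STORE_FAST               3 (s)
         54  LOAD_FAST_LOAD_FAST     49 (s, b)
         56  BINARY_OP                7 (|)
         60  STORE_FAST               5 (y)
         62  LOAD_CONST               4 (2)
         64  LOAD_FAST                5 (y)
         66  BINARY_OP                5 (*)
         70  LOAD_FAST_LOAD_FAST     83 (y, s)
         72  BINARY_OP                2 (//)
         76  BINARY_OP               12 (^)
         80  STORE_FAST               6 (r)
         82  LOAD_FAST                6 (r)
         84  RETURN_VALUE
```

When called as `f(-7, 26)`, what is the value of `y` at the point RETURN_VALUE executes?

27

LOAD_FAST a → push -7. Stack: [-7]
LOAD_CONST → push 9. Stack: [-7, 9]
BINARY_OP + → -7 + 9 = 2. Stack: [2]
STORE_FAST m → m=2. Stack: []
LOAD_FAST_LOAD_FAST m,m → push 2,2. Stack: [2, 2]
BINARY_OP | → 2 | 2 = 2. Stack: [2]
STORE_FAST m → m=2. Stack: []
LOAD_CONST → push 9. Stack: [9]
LOAD_FAST m → push 2. Stack: [9, 2]
BINARY_OP * → 9 * 2 = 18. Stack: [18]
LOAD_CONST → push 8. Stack: [18, 8]
LOAD_FAST a → push -7. Stack: [18, 8, -7]
BINARY_OP + → 8 + -7 = 1. Stack: [18, 1]
BINARY_OP & → 18 & 1 = 0. Stack: [0]
STORE_FAST s → s=0. Stack: []
LOAD_FAST_LOAD_FAST s,b → push 0,26. Stack: [0, 26]
BINARY_OP + → 0 + 26 = 26. Stack: [26]
STORE_FAST n → n=26. Stack: []
LOAD_CONST → push 1. Stack: [1]
STORE_FAST s → s=1. Stack: []
LOAD_FAST_LOAD_FAST s,b → push 1,26. Stack: [1, 26]
BINARY_OP | → 1 | 26 = 27. Stack: [27]
STORE_FAST y → y=27. Stack: []
LOAD_CONST → push 2. Stack: [2]
LOAD_FAST y → push 27. Stack: [2, 27]
BINARY_OP * → 2 * 27 = 54. Stack: [54]
LOAD_FAST_LOAD_FAST y,s → push 27,1. Stack: [54, 27, 1]
BINARY_OP // → 27 // 1 = 27. Stack: [54, 27]
BINARY_OP ^ → 54 ^ 27 = 45. Stack: [45]
STORE_FAST r → r=45. Stack: []
LOAD_FAST r → push 45. Stack: [45]
RETURN_VALUE → return 45.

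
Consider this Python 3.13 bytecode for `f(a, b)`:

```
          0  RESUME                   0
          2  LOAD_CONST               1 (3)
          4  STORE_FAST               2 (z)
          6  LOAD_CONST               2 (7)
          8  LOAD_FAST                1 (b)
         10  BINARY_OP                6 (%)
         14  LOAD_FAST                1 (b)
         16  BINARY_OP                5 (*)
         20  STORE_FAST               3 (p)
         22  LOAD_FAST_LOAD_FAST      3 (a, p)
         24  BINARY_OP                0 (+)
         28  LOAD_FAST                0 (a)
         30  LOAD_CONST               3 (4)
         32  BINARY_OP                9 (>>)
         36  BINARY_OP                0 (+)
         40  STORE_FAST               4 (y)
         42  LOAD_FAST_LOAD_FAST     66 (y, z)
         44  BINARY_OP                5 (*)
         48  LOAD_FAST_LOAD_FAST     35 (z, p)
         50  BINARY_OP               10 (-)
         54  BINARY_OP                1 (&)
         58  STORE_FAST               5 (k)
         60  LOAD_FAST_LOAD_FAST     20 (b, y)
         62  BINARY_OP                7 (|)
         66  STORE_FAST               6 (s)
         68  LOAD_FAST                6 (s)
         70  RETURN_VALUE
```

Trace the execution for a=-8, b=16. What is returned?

LOAD_CONST → push 3. Stack: [3]
STORE_FAST z → z=3. Stack: []
LOAD_CONST → push 7. Stack: [7]
LOAD_FAST b → push 16. Stack: [7, 16]
BINARY_OP % → 7 % 16 = 7. Stack: [7]
LOAD_FAST b → push 16. Stack: [7, 16]
BINARY_OP * → 7 * 16 = 112. Stack: [112]
STORE_FAST p → p=112. Stack: []
LOAD_FAST_LOAD_FAST a,p → push -8,112. Stack: [-8, 112]
BINARY_OP + → -8 + 112 = 104. Stack: [104]
LOAD_FAST a → push -8. Stack: [104, -8]
LOAD_CONST → push 4. Stack: [104, -8, 4]
BINARY_OP >> → -8 >> 4 = -1. Stack: [104, -1]
BINARY_OP + → 104 + -1 = 103. Stack: [103]
STORE_FAST y → y=103. Stack: []
LOAD_FAST_LOAD_FAST y,z → push 103,3. Stack: [103, 3]
BINARY_OP * → 103 * 3 = 309. Stack: [309]
LOAD_FAST_LOAD_FAST z,p → push 3,112. Stack: [309, 3, 112]
BINARY_OP - → 3 - 112 = -109. Stack: [309, -109]
BINARY_OP & → 309 & -109 = 273. Stack: [273]
STORE_FAST k → k=273. Stack: []
LOAD_FAST_LOAD_FAST b,y → push 16,103. Stack: [16, 103]
BINARY_OP | → 16 | 103 = 119. Stack: [119]
STORE_FAST s → s=119. Stack: []
LOAD_FAST s → push 119. Stack: [119]
RETURN_VALUE → return 119.

119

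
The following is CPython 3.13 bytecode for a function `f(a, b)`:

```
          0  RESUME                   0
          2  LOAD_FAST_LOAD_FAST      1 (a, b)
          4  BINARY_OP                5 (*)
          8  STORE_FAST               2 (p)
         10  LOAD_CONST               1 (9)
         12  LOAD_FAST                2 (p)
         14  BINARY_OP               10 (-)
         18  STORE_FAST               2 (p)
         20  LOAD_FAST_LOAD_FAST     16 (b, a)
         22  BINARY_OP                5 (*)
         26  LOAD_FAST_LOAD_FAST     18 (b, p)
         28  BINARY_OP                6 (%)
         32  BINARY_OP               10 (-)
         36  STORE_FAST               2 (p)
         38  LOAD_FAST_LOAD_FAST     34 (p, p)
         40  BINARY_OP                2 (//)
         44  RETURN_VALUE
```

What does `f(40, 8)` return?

1

LOAD_FAST_LOAD_FAST a,b → push 40,8. Stack: [40, 8]
BINARY_OP * → 40 * 8 = 320. Stack: [320]
STORE_FAST p → p=320. Stack: []
LOAD_CONST → push 9. Stack: [9]
LOAD_FAST p → push 320. Stack: [9, 320]
BINARY_OP - → 9 - 320 = -311. Stack: [-311]
STORE_FAST p → p=-311. Stack: []
LOAD_FAST_LOAD_FAST b,a → push 8,40. Stack: [8, 40]
BINARY_OP * → 8 * 40 = 320. Stack: [320]
LOAD_FAST_LOAD_FAST b,p → push 8,-311. Stack: [320, 8, -311]
BINARY_OP % → 8 % -311 = -303. Stack: [320, -303]
BINARY_OP - → 320 - -303 = 623. Stack: [623]
STORE_FAST p → p=623. Stack: []
LOAD_FAST_LOAD_FAST p,p → push 623,623. Stack: [623, 623]
BINARY_OP // → 623 // 623 = 1. Stack: [1]
RETURN_VALUE → return 1.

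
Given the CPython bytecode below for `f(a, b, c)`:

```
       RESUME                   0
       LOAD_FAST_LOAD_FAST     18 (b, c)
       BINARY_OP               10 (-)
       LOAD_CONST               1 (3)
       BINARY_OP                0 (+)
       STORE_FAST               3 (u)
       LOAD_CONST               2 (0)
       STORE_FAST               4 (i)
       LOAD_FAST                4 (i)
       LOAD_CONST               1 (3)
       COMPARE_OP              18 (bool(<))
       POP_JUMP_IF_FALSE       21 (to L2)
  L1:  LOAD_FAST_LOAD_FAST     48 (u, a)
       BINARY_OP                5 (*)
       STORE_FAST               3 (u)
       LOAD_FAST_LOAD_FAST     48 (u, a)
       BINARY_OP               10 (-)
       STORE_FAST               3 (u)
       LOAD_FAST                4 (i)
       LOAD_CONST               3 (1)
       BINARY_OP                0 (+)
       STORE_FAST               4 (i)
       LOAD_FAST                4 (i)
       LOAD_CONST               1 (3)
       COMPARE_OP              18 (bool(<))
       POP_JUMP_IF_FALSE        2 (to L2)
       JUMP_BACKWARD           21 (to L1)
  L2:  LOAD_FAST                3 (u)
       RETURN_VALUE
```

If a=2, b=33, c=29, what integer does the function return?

42

LOAD_FAST_LOAD_FAST b,c → push 33,29. Stack: [33, 29]
BINARY_OP - → 33 - 29 = 4. Stack: [4]
LOAD_CONST → push 3. Stack: [4, 3]
BINARY_OP + → 4 + 3 = 7. Stack: [7]
STORE_FAST u → u=7. Stack: []
LOAD_CONST → push 0. Stack: [0]
STORE_FAST i → i=0. Stack: []
LOAD_FAST i → push 0. Stack: [0]
LOAD_CONST → push 3. Stack: [0, 3]
COMPARE_OP bool(<) → 0 vs 3 = True. Stack: [True]
POP_JUMP_IF_FALSE → pop True; no jump. Stack: []
LOAD_FAST_LOAD_FAST u,a → push 7,2. Stack: [7, 2]
BINARY_OP * → 7 * 2 = 14. Stack: [14]
STORE_FAST u → u=14. Stack: []
LOAD_FAST_LOAD_FAST u,a → push 14,2. Stack: [14, 2]
BINARY_OP - → 14 - 2 = 12. Stack: [12]
STORE_FAST u → u=12. Stack: []
LOAD_FAST i → push 0. Stack: [0]
LOAD_CONST → push 1. Stack: [0, 1]
BINARY_OP + → 0 + 1 = 1. Stack: [1]
STORE_FAST i → i=1. Stack: []
LOAD_FAST i → push 1. Stack: [1]
LOAD_CONST → push 3. Stack: [1, 3]
COMPARE_OP bool(<) → 1 vs 3 = True. Stack: [True]
POP_JUMP_IF_FALSE → pop True; no jump. Stack: []
LOAD_FAST_LOAD_FAST u,a → push 12,2. Stack: [12, 2]
BINARY_OP * → 12 * 2 = 24. Stack: [24]
STORE_FAST u → u=24. Stack: []
LOAD_FAST_LOAD_FAST u,a → push 24,2. Stack: [24, 2]
BINARY_OP - → 24 - 2 = 22. Stack: [22]
STORE_FAST u → u=22. Stack: []
LOAD_FAST i → push 1. Stack: [1]
LOAD_CONST → push 1. Stack: [1, 1]
BINARY_OP + → 1 + 1 = 2. Stack: [2]
STORE_FAST i → i=2. Stack: []
LOAD_FAST i → push 2. Stack: [2]
LOAD_CONST → push 3. Stack: [2, 3]
COMPARE_OP bool(<) → 2 vs 3 = True. Stack: [True]
POP_JUMP_IF_FALSE → pop True; no jump. Stack: []
LOAD_FAST_LOAD_FAST u,a → push 22,2. Stack: [22, 2]
BINARY_OP * → 22 * 2 = 44. Stack: [44]
STORE_FAST u → u=44. Stack: []
LOAD_FAST_LOAD_FAST u,a → push 44,2. Stack: [44, 2]
BINARY_OP - → 44 - 2 = 42. Stack: [42]
STORE_FAST u → u=42. Stack: []
LOAD_FAST i → push 2. Stack: [2]
LOAD_CONST → push 1. Stack: [2, 1]
BINARY_OP + → 2 + 1 = 3. Stack: [3]
STORE_FAST i → i=3. Stack: []
LOAD_FAST i → push 3. Stack: [3]
LOAD_CONST → push 3. Stack: [3, 3]
COMPARE_OP bool(<) → 3 vs 3 = False. Stack: [False]
POP_JUMP_IF_FALSE → pop False; jump. Stack: []
LOAD_FAST u → push 42. Stack: [42]
RETURN_VALUE → return 42.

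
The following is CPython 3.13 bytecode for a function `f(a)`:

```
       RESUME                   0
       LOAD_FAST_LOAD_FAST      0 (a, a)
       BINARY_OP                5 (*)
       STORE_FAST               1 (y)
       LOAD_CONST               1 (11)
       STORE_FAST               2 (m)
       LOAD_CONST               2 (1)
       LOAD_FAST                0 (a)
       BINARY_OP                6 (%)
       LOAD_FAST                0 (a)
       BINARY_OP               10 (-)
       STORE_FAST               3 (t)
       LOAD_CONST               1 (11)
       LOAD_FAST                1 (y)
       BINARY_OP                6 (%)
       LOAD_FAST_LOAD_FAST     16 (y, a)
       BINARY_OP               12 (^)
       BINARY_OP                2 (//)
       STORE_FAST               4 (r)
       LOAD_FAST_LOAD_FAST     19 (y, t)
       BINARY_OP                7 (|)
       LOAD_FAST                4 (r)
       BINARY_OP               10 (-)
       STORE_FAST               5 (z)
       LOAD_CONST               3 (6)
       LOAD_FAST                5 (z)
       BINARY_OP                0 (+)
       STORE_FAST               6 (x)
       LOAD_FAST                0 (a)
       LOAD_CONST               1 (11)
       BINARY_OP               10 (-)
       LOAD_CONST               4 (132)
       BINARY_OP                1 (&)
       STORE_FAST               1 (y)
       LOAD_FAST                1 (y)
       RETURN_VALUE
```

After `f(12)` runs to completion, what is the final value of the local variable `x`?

LOAD_FAST_LOAD_FAST a,a → push 12,12. Stack: [12, 12]
BINARY_OP * → 12 * 12 = 144. Stack: [144]
STORE_FAST y → y=144. Stack: []
LOAD_CONST → push 11. Stack: [11]
STORE_FAST m → m=11. Stack: []
LOAD_CONST → push 1. Stack: [1]
LOAD_FAST a → push 12. Stack: [1, 12]
BINARY_OP % → 1 % 12 = 1. Stack: [1]
LOAD_FAST a → push 12. Stack: [1, 12]
BINARY_OP - → 1 - 12 = -11. Stack: [-11]
STORE_FAST t → t=-11. Stack: []
LOAD_CONST → push 11. Stack: [11]
LOAD_FAST y → push 144. Stack: [11, 144]
BINARY_OP % → 11 % 144 = 11. Stack: [11]
LOAD_FAST_LOAD_FAST y,a → push 144,12. Stack: [11, 144, 12]
BINARY_OP ^ → 144 ^ 12 = 156. Stack: [11, 156]
BINARY_OP // → 11 // 156 = 0. Stack: [0]
STORE_FAST r → r=0. Stack: []
LOAD_FAST_LOAD_FAST y,t → push 144,-11. Stack: [144, -11]
BINARY_OP | → 144 | -11 = -11. Stack: [-11]
LOAD_FAST r → push 0. Stack: [-11, 0]
BINARY_OP - → -11 - 0 = -11. Stack: [-11]
STORE_FAST z → z=-11. Stack: []
LOAD_CONST → push 6. Stack: [6]
LOAD_FAST z → push -11. Stack: [6, -11]
BINARY_OP + → 6 + -11 = -5. Stack: [-5]
STORE_FAST x → x=-5. Stack: []
LOAD_FAST a → push 12. Stack: [12]
LOAD_CONST → push 11. Stack: [12, 11]
BINARY_OP - → 12 - 11 = 1. Stack: [1]
LOAD_CONST → push 132. Stack: [1, 132]
BINARY_OP & → 1 & 132 = 0. Stack: [0]
STORE_FAST y → y=0. Stack: []
LOAD_FAST y → push 0. Stack: [0]
RETURN_VALUE → return 0.

-5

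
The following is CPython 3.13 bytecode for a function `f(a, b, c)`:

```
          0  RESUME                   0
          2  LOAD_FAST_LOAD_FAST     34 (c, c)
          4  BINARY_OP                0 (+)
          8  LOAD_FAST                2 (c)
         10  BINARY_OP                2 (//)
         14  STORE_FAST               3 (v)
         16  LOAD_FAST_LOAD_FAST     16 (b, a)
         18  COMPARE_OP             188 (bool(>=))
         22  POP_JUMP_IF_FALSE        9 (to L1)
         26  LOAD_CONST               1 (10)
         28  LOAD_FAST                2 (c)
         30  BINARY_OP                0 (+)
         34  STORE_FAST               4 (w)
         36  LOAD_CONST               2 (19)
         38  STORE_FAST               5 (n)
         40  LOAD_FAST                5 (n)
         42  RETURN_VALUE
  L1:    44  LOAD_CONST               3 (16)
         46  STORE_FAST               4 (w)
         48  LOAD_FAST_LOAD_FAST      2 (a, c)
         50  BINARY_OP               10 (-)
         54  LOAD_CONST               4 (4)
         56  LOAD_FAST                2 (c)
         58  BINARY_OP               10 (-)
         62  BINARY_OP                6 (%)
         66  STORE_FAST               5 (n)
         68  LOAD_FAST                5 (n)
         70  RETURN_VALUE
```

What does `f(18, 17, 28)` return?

-10

LOAD_FAST_LOAD_FAST c,c → push 28,28. Stack: [28, 28]
BINARY_OP + → 28 + 28 = 56. Stack: [56]
LOAD_FAST c → push 28. Stack: [56, 28]
BINARY_OP // → 56 // 28 = 2. Stack: [2]
STORE_FAST v → v=2. Stack: []
LOAD_FAST_LOAD_FAST b,a → push 17,18. Stack: [17, 18]
COMPARE_OP bool(>=) → 17 vs 18 = False. Stack: [False]
POP_JUMP_IF_FALSE → pop False; jump. Stack: []
LOAD_CONST → push 16. Stack: [16]
STORE_FAST w → w=16. Stack: []
LOAD_FAST_LOAD_FAST a,c → push 18,28. Stack: [18, 28]
BINARY_OP - → 18 - 28 = -10. Stack: [-10]
LOAD_CONST → push 4. Stack: [-10, 4]
LOAD_FAST c → push 28. Stack: [-10, 4, 28]
BINARY_OP - → 4 - 28 = -24. Stack: [-10, -24]
BINARY_OP % → -10 % -24 = -10. Stack: [-10]
STORE_FAST n → n=-10. Stack: []
LOAD_FAST n → push -10. Stack: [-10]
RETURN_VALUE → return -10.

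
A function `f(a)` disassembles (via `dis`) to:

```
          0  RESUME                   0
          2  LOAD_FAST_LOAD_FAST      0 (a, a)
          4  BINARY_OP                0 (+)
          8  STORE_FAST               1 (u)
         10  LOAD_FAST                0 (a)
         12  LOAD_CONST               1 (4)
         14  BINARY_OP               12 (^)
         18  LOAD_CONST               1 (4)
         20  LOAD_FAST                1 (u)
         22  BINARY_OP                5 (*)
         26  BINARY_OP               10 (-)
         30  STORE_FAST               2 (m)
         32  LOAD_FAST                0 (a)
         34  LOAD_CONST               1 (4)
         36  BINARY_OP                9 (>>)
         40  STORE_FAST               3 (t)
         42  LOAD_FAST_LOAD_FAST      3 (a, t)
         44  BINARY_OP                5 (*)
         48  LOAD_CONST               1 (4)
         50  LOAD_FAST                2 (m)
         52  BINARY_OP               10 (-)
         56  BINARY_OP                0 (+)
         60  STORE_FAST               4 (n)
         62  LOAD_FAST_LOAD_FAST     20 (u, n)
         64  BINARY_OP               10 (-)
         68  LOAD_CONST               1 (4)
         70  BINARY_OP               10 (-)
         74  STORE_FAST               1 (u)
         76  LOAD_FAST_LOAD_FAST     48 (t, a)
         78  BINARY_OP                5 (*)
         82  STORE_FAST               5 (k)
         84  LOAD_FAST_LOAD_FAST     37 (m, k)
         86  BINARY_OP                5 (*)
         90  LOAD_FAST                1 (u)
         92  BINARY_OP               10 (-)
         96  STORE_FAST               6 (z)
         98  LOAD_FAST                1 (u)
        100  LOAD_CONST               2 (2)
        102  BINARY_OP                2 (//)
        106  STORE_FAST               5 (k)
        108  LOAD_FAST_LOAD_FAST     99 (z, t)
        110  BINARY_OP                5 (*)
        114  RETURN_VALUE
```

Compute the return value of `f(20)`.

-2748

LOAD_FAST_LOAD_FAST a,a → push 20,20. Stack: [20, 20]
BINARY_OP + → 20 + 20 = 40. Stack: [40]
STORE_FAST u → u=40. Stack: []
LOAD_FAST a → push 20. Stack: [20]
LOAD_CONST → push 4. Stack: [20, 4]
BINARY_OP ^ → 20 ^ 4 = 16. Stack: [16]
LOAD_CONST → push 4. Stack: [16, 4]
LOAD_FAST u → push 40. Stack: [16, 4, 40]
BINARY_OP * → 4 * 40 = 160. Stack: [16, 160]
BINARY_OP - → 16 - 160 = -144. Stack: [-144]
STORE_FAST m → m=-144. Stack: []
LOAD_FAST a → push 20. Stack: [20]
LOAD_CONST → push 4. Stack: [20, 4]
BINARY_OP >> → 20 >> 4 = 1. Stack: [1]
STORE_FAST t → t=1. Stack: []
LOAD_FAST_LOAD_FAST a,t → push 20,1. Stack: [20, 1]
BINARY_OP * → 20 * 1 = 20. Stack: [20]
LOAD_CONST → push 4. Stack: [20, 4]
LOAD_FAST m → push -144. Stack: [20, 4, -144]
BINARY_OP - → 4 - -144 = 148. Stack: [20, 148]
BINARY_OP + → 20 + 148 = 168. Stack: [168]
STORE_FAST n → n=168. Stack: []
LOAD_FAST_LOAD_FAST u,n → push 40,168. Stack: [40, 168]
BINARY_OP - → 40 - 168 = -128. Stack: [-128]
LOAD_CONST → push 4. Stack: [-128, 4]
BINARY_OP - → -128 - 4 = -132. Stack: [-132]
STORE_FAST u → u=-132. Stack: []
LOAD_FAST_LOAD_FAST t,a → push 1,20. Stack: [1, 20]
BINARY_OP * → 1 * 20 = 20. Stack: [20]
STORE_FAST k → k=20. Stack: []
LOAD_FAST_LOAD_FAST m,k → push -144,20. Stack: [-144, 20]
BINARY_OP * → -144 * 20 = -2880. Stack: [-2880]
LOAD_FAST u → push -132. Stack: [-2880, -132]
BINARY_OP - → -2880 - -132 = -2748. Stack: [-2748]
STORE_FAST z → z=-2748. Stack: []
LOAD_FAST u → push -132. Stack: [-132]
LOAD_CONST → push 2. Stack: [-132, 2]
BINARY_OP // → -132 // 2 = -66. Stack: [-66]
STORE_FAST k → k=-66. Stack: []
LOAD_FAST_LOAD_FAST z,t → push -2748,1. Stack: [-2748, 1]
BINARY_OP * → -2748 * 1 = -2748. Stack: [-2748]
RETURN_VALUE → return -2748.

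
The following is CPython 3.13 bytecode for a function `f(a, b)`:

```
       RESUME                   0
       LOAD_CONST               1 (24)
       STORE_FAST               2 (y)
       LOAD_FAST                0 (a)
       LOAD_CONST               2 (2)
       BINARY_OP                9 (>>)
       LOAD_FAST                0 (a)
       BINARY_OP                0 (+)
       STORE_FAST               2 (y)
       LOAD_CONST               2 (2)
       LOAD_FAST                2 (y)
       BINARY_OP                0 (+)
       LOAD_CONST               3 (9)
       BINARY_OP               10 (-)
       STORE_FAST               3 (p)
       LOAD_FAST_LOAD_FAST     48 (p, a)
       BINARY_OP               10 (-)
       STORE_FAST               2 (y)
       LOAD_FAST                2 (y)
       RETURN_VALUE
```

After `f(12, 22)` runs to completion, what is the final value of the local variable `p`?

LOAD_CONST → push 24. Stack: [24]
STORE_FAST y → y=24. Stack: []
LOAD_FAST a → push 12. Stack: [12]
LOAD_CONST → push 2. Stack: [12, 2]
BINARY_OP >> → 12 >> 2 = 3. Stack: [3]
LOAD_FAST a → push 12. Stack: [3, 12]
BINARY_OP + → 3 + 12 = 15. Stack: [15]
STORE_FAST y → y=15. Stack: []
LOAD_CONST → push 2. Stack: [2]
LOAD_FAST y → push 15. Stack: [2, 15]
BINARY_OP + → 2 + 15 = 17. Stack: [17]
LOAD_CONST → push 9. Stack: [17, 9]
BINARY_OP - → 17 - 9 = 8. Stack: [8]
STORE_FAST p → p=8. Stack: []
LOAD_FAST_LOAD_FAST p,a → push 8,12. Stack: [8, 12]
BINARY_OP - → 8 - 12 = -4. Stack: [-4]
STORE_FAST y → y=-4. Stack: []
LOAD_FAST y → push -4. Stack: [-4]
RETURN_VALUE → return -4.

8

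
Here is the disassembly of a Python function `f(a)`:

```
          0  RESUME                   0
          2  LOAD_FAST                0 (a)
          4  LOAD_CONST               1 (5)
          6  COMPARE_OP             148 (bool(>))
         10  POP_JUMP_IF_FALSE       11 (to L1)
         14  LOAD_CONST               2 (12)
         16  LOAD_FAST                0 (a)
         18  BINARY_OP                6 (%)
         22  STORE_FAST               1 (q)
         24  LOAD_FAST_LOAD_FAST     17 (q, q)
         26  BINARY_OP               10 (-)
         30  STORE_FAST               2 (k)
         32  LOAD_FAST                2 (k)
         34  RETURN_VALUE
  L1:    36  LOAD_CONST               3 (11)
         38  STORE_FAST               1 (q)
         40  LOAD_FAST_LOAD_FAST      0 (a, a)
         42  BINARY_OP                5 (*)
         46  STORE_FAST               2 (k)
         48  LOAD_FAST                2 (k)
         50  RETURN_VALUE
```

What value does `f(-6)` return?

36

LOAD_FAST a → push -6. Stack: [-6]
LOAD_CONST → push 5. Stack: [-6, 5]
COMPARE_OP bool(>) → -6 vs 5 = False. Stack: [False]
POP_JUMP_IF_FALSE → pop False; jump. Stack: []
LOAD_CONST → push 11. Stack: [11]
STORE_FAST q → q=11. Stack: []
LOAD_FAST_LOAD_FAST a,a → push -6,-6. Stack: [-6, -6]
BINARY_OP * → -6 * -6 = 36. Stack: [36]
STORE_FAST k → k=36. Stack: []
LOAD_FAST k → push 36. Stack: [36]
RETURN_VALUE → return 36.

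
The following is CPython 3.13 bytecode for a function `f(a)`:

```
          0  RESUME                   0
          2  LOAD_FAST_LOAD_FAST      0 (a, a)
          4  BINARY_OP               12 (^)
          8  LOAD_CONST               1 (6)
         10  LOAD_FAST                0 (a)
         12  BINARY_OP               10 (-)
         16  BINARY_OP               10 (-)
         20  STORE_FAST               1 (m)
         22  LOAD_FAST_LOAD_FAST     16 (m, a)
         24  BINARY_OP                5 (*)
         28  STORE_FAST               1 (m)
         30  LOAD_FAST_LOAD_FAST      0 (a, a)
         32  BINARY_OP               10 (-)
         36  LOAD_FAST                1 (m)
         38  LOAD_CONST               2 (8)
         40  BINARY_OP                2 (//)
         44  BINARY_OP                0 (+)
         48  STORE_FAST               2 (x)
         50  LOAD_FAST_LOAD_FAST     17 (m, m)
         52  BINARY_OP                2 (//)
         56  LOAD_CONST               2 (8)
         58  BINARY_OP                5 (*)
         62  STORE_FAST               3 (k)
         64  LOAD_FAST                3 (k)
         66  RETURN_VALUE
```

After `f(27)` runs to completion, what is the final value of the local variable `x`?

LOAD_FAST_LOAD_FAST a,a → push 27,27. Stack: [27, 27]
BINARY_OP ^ → 27 ^ 27 = 0. Stack: [0]
LOAD_CONST → push 6. Stack: [0, 6]
LOAD_FAST a → push 27. Stack: [0, 6, 27]
BINARY_OP - → 6 - 27 = -21. Stack: [0, -21]
BINARY_OP - → 0 - -21 = 21. Stack: [21]
STORE_FAST m → m=21. Stack: []
LOAD_FAST_LOAD_FAST m,a → push 21,27. Stack: [21, 27]
BINARY_OP * → 21 * 27 = 567. Stack: [567]
STORE_FAST m → m=567. Stack: []
LOAD_FAST_LOAD_FAST a,a → push 27,27. Stack: [27, 27]
BINARY_OP - → 27 - 27 = 0. Stack: [0]
LOAD_FAST m → push 567. Stack: [0, 567]
LOAD_CONST → push 8. Stack: [0, 567, 8]
BINARY_OP // → 567 // 8 = 70. Stack: [0, 70]
BINARY_OP + → 0 + 70 = 70. Stack: [70]
STORE_FAST x → x=70. Stack: []
LOAD_FAST_LOAD_FAST m,m → push 567,567. Stack: [567, 567]
BINARY_OP // → 567 // 567 = 1. Stack: [1]
LOAD_CONST → push 8. Stack: [1, 8]
BINARY_OP * → 1 * 8 = 8. Stack: [8]
STORE_FAST k → k=8. Stack: []
LOAD_FAST k → push 8. Stack: [8]
RETURN_VALUE → return 8.

70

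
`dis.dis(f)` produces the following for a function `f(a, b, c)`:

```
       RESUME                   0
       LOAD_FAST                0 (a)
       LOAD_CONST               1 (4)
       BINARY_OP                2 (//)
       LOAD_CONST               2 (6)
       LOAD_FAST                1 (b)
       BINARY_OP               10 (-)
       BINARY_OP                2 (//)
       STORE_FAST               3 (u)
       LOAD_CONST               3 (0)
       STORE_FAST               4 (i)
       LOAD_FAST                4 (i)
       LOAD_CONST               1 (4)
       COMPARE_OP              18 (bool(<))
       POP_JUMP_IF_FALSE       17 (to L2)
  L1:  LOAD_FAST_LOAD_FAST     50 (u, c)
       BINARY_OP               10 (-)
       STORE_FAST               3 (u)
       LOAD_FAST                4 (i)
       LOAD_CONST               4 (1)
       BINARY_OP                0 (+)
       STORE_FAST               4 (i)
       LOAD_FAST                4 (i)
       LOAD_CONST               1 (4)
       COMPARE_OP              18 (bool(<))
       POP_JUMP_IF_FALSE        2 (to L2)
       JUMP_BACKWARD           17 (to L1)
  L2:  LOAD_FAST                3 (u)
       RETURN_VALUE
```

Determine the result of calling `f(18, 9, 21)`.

LOAD_FAST a → push 18. Stack: [18]
LOAD_CONST → push 4. Stack: [18, 4]
BINARY_OP // → 18 // 4 = 4. Stack: [4]
LOAD_CONST → push 6. Stack: [4, 6]
LOAD_FAST b → push 9. Stack: [4, 6, 9]
BINARY_OP - → 6 - 9 = -3. Stack: [4, -3]
BINARY_OP // → 4 // -3 = -2. Stack: [-2]
STORE_FAST u → u=-2. Stack: []
LOAD_CONST → push 0. Stack: [0]
STORE_FAST i → i=0. Stack: []
LOAD_FAST i → push 0. Stack: [0]
LOAD_CONST → push 4. Stack: [0, 4]
COMPARE_OP bool(<) → 0 vs 4 = True. Stack: [True]
POP_JUMP_IF_FALSE → pop True; no jump. Stack: []
LOAD_FAST_LOAD_FAST u,c → push -2,21. Stack: [-2, 21]
BINARY_OP - → -2 - 21 = -23. Stack: [-23]
STORE_FAST u → u=-23. Stack: []
LOAD_FAST i → push 0. Stack: [0]
LOAD_CONST → push 1. Stack: [0, 1]
BINARY_OP + → 0 + 1 = 1. Stack: [1]
STORE_FAST i → i=1. Stack: []
LOAD_FAST i → push 1. Stack: [1]
LOAD_CONST → push 4. Stack: [1, 4]
COMPARE_OP bool(<) → 1 vs 4 = True. Stack: [True]
POP_JUMP_IF_FALSE → pop True; no jump. Stack: []
LOAD_FAST_LOAD_FAST u,c → push -23,21. Stack: [-23, 21]
BINARY_OP - → -23 - 21 = -44. Stack: [-44]
STORE_FAST u → u=-44. Stack: []
LOAD_FAST i → push 1. Stack: [1]
LOAD_CONST → push 1. Stack: [1, 1]
BINARY_OP + → 1 + 1 = 2. Stack: [2]
STORE_FAST i → i=2. Stack: []
LOAD_FAST i → push 2. Stack: [2]
LOAD_CONST → push 4. Stack: [2, 4]
COMPARE_OP bool(<) → 2 vs 4 = True. Stack: [True]
POP_JUMP_IF_FALSE → pop True; no jump. Stack: []
LOAD_FAST_LOAD_FAST u,c → push -44,21. Stack: [-44, 21]
BINARY_OP - → -44 - 21 = -65. Stack: [-65]
STORE_FAST u → u=-65. Stack: []
LOAD_FAST i → push 2. Stack: [2]
LOAD_CONST → push 1. Stack: [2, 1]
BINARY_OP + → 2 + 1 = 3. Stack: [3]
STORE_FAST i → i=3. Stack: []
LOAD_FAST i → push 3. Stack: [3]
LOAD_CONST → push 4. Stack: [3, 4]
COMPARE_OP bool(<) → 3 vs 4 = True. Stack: [True]
POP_JUMP_IF_FALSE → pop True; no jump. Stack: []
LOAD_FAST_LOAD_FAST u,c → push -65,21. Stack: [-65, 21]
BINARY_OP - → -65 - 21 = -86. Stack: [-86]
STORE_FAST u → u=-86. Stack: []
LOAD_FAST i → push 3. Stack: [3]
LOAD_CONST → push 1. Stack: [3, 1]
BINARY_OP + → 3 + 1 = 4. Stack: [4]
STORE_FAST i → i=4. Stack: []
LOAD_FAST i → push 4. Stack: [4]
LOAD_CONST → push 4. Stack: [4, 4]
COMPARE_OP bool(<) → 4 vs 4 = False. Stack: [False]
POP_JUMP_IF_FALSE → pop False; jump. Stack: []
LOAD_FAST u → push -86. Stack: [-86]
RETURN_VALUE → return -86.

-86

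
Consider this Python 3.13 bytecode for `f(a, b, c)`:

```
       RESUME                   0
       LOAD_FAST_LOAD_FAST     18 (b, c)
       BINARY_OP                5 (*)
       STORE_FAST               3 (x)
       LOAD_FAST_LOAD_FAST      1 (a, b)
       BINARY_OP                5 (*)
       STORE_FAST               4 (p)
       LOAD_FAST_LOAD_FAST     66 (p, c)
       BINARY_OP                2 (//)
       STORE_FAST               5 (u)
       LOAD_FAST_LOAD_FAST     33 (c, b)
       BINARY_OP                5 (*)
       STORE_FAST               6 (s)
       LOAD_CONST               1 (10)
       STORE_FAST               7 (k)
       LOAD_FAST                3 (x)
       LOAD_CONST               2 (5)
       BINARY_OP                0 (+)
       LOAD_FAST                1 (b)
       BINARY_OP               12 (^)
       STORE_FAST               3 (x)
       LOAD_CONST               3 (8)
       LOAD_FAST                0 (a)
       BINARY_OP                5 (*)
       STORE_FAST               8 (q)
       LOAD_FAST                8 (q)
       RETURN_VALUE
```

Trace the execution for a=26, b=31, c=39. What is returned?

208

LOAD_FAST_LOAD_FAST b,c → push 31,39. Stack: [31, 39]
BINARY_OP * → 31 * 39 = 1209. Stack: [1209]
STORE_FAST x → x=1209. Stack: []
LOAD_FAST_LOAD_FAST a,b → push 26,31. Stack: [26, 31]
BINARY_OP * → 26 * 31 = 806. Stack: [806]
STORE_FAST p → p=806. Stack: []
LOAD_FAST_LOAD_FAST p,c → push 806,39. Stack: [806, 39]
BINARY_OP // → 806 // 39 = 20. Stack: [20]
STORE_FAST u → u=20. Stack: []
LOAD_FAST_LOAD_FAST c,b → push 39,31. Stack: [39, 31]
BINARY_OP * → 39 * 31 = 1209. Stack: [1209]
STORE_FAST s → s=1209. Stack: []
LOAD_CONST → push 10. Stack: [10]
STORE_FAST k → k=10. Stack: []
LOAD_FAST x → push 1209. Stack: [1209]
LOAD_CONST → push 5. Stack: [1209, 5]
BINARY_OP + → 1209 + 5 = 1214. Stack: [1214]
LOAD_FAST b → push 31. Stack: [1214, 31]
BINARY_OP ^ → 1214 ^ 31 = 1185. Stack: [1185]
STORE_FAST x → x=1185. Stack: []
LOAD_CONST → push 8. Stack: [8]
LOAD_FAST a → push 26. Stack: [8, 26]
BINARY_OP * → 8 * 26 = 208. Stack: [208]
STORE_FAST q → q=208. Stack: []
LOAD_FAST q → push 208. Stack: [208]
RETURN_VALUE → return 208.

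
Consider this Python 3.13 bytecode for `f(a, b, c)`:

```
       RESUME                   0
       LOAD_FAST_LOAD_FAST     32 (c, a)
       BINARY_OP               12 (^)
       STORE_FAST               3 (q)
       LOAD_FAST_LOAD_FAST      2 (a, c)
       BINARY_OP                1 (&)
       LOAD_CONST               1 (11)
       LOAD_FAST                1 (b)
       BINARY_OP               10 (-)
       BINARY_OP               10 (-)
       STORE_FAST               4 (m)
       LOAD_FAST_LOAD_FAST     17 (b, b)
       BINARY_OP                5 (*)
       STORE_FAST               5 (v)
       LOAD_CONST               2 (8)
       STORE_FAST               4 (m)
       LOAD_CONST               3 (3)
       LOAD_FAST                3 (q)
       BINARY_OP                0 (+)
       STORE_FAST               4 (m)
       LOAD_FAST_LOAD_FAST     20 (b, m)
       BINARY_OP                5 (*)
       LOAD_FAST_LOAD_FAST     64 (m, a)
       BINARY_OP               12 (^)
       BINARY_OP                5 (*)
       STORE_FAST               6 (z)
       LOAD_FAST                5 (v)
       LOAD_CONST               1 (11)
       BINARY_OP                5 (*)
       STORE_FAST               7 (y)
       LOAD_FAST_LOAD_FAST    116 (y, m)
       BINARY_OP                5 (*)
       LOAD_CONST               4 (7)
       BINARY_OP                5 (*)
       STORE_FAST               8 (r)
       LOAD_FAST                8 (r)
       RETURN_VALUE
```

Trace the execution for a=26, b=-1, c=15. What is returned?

LOAD_FAST_LOAD_FAST c,a → push 15,26. Stack: [15, 26]
BINARY_OP ^ → 15 ^ 26 = 21. Stack: [21]
STORE_FAST q → q=21. Stack: []
LOAD_FAST_LOAD_FAST a,c → push 26,15. Stack: [26, 15]
BINARY_OP & → 26 & 15 = 10. Stack: [10]
LOAD_CONST → push 11. Stack: [10, 11]
LOAD_FAST b → push -1. Stack: [10, 11, -1]
BINARY_OP - → 11 - -1 = 12. Stack: [10, 12]
BINARY_OP - → 10 - 12 = -2. Stack: [-2]
STORE_FAST m → m=-2. Stack: []
LOAD_FAST_LOAD_FAST b,b → push -1,-1. Stack: [-1, -1]
BINARY_OP * → -1 * -1 = 1. Stack: [1]
STORE_FAST v → v=1. Stack: []
LOAD_CONST → push 8. Stack: [8]
STORE_FAST m → m=8. Stack: []
LOAD_CONST → push 3. Stack: [3]
LOAD_FAST q → push 21. Stack: [3, 21]
BINARY_OP + → 3 + 21 = 24. Stack: [24]
STORE_FAST m → m=24. Stack: []
LOAD_FAST_LOAD_FAST b,m → push -1,24. Stack: [-1, 24]
BINARY_OP * → -1 * 24 = -24. Stack: [-24]
LOAD_FAST_LOAD_FAST m,a → push 24,26. Stack: [-24, 24, 26]
BINARY_OP ^ → 24 ^ 26 = 2. Stack: [-24, 2]
BINARY_OP * → -24 * 2 = -48. Stack: [-48]
STORE_FAST z → z=-48. Stack: []
LOAD_FAST v → push 1. Stack: [1]
LOAD_CONST → push 11. Stack: [1, 11]
BINARY_OP * → 1 * 11 = 11. Stack: [11]
STORE_FAST y → y=11. Stack: []
LOAD_FAST_LOAD_FAST y,m → push 11,24. Stack: [11, 24]
BINARY_OP * → 11 * 24 = 264. Stack: [264]
LOAD_CONST → push 7. Stack: [264, 7]
BINARY_OP * → 264 * 7 = 1848. Stack: [1848]
STORE_FAST r → r=1848. Stack: []
LOAD_FAST r → push 1848. Stack: [1848]
RETURN_VALUE → return 1848.

1848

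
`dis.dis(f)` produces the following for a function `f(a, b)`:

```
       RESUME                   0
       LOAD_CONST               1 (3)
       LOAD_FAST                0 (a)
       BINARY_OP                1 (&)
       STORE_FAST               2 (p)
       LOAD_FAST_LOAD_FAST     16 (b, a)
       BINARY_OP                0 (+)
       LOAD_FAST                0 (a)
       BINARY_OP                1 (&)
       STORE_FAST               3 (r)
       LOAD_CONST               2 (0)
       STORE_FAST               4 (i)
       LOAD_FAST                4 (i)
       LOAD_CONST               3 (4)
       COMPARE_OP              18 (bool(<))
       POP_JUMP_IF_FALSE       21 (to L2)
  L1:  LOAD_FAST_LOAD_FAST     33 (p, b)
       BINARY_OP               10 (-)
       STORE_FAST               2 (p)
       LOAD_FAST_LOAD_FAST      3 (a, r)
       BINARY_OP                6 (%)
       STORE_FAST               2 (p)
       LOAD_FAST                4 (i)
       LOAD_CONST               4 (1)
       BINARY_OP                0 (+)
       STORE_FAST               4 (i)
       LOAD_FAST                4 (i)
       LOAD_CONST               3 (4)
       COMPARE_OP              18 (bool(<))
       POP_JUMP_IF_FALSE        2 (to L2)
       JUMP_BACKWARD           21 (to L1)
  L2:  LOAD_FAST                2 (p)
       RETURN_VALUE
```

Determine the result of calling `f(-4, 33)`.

24

LOAD_CONST → push 3
LOAD_FAST a → push -4
BINARY_OP & → 3 & -4 = 0
STORE_FAST p → p=0
LOAD_FAST_LOAD_FAST b,a → push 33,-4
BINARY_OP + → 33 + -4 = 29
LOAD_FAST a → push -4
BINARY_OP & → 29 & -4 = 28
STORE_FAST r → r=28
LOAD_CONST → push 0
STORE_FAST i → i=0
LOAD_FAST i → push 0
LOAD_CONST → push 4
COMPARE_OP bool(<) → 0 vs 4 = True
POP_JUMP_IF_FALSE → pop True; no jump
LOAD_FAST_LOAD_FAST p,b → push 0,33
BINARY_OP - → 0 - 33 = -33
STORE_FAST p → p=-33
LOAD_FAST_LOAD_FAST a,r → push -4,28
BINARY_OP % → -4 % 28 = 24
STORE_FAST p → p=24
LOAD_FAST i → push 0
LOAD_CONST → push 1
BINARY_OP + → 0 + 1 = 1
STORE_FAST i → i=1
LOAD_FAST i → push 1
LOAD_CONST → push 4
COMPARE_OP bool(<) → 1 vs 4 = True
POP_JUMP_IF_FALSE → pop True; no jump
LOAD_FAST_LOAD_FAST p,b → push 24,33
BINARY_OP - → 24 - 33 = -9
STORE_FAST p → p=-9
LOAD_FAST_LOAD_FAST a,r → push -4,28
BINARY_OP % → -4 % 28 = 24
STORE_FAST p → p=24
LOAD_FAST i → push 1
LOAD_CONST → push 1
BINARY_OP + → 1 + 1 = 2
STORE_FAST i → i=2
LOAD_FAST i → push 2
LOAD_CONST → push 4
COMPARE_OP bool(<) → 2 vs 4 = True
POP_JUMP_IF_FALSE → pop True; no jump
LOAD_FAST_LOAD_FAST p,b → push 24,33
BINARY_OP - → 24 - 33 = -9
STORE_FAST p → p=-9
LOAD_FAST_LOAD_FAST a,r → push -4,28
BINARY_OP % → -4 % 28 = 24
STORE_FAST p → p=24
LOAD_FAST i → push 2
LOAD_CONST → push 1
BINARY_OP + → 2 + 1 = 3
STORE_FAST i → i=3
LOAD_FAST i → push 3
LOAD_CONST → push 4
COMPARE_OP bool(<) → 3 vs 4 = True
POP_JUMP_IF_FALSE → pop True; no jump
LOAD_FAST_LOAD_FAST p,b → push 24,33
BINARY_OP - → 24 - 33 = -9
STORE_FAST p → p=-9
LOAD_FAST_LOAD_FAST a,r → push -4,28
BINARY_OP % → -4 % 28 = 24
STORE_FAST p → p=24
LOAD_FAST i → push 3
LOAD_CONST → push 1
BINARY_OP + → 3 + 1 = 4
STORE_FAST i → i=4
LOAD_FAST i → push 4
LOAD_CONST → push 4
COMPARE_OP bool(<) → 4 vs 4 = False
POP_JUMP_IF_FALSE → pop False; jump
LOAD_FAST p → push 24
RETURN_VALUE → return 24.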